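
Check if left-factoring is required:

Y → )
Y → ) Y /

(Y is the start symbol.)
Yes, Y has productions with common prefix ')'

Left-factoring is needed when two productions for the same non-terminal
share a common prefix on the right-hand side.

Productions for Y:
  Y → )
  Y → ) Y /

Found common prefix ')' in productions for Y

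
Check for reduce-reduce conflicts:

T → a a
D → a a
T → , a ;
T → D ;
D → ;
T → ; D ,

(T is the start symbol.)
Yes — I6: [D → a a .] vs [T → a a .]

Augment with T' → T and build the canonical LR(0) collection (I0 = CLOSURE({[T' → . T]}), then GOTO on every symbol after a dot until no new states appear). It has 15 states:
  I0: { [D → . ;], [D → . a a], [T → . , a ;], [T → . ; D ,], [T → . D ;], [T → . a a], [T' → . T] }  — shift
  I1: { [T → , . a ;] }  — shift
  I2: { [D → . ;], [D → . a a], [D → ; .], [T → ; . D ,] }  — shift, reduce
  I3: { [T → D . ;] }  — shift
  I4: { [T' → T .] }  — accept
  I5: { [D → a . a], [T → a . a] }  — shift
  I6: { [D → a a .], [T → a a .] }  — 2 reduces
  I7: { [T → D ; .] }  — reduce
  I8: { [D → ; .] }  — reduce
  I9: { [T → ; D . ,] }  — shift
  I10: { [D → a . a] }  — shift
  I11: { [D → a a .] }  — reduce
  I12: { [T → ; D , .] }  — reduce
  I13: { [T → , a . ;] }  — shift
  I14: { [T → , a ; .] }  — reduce

I6 contains complete items [D → a a .], [T → a a .] — reduce-reduce conflict.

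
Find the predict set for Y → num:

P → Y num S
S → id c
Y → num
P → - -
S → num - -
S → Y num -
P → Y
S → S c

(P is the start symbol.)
{ 'num' }

PREDICT(Y → num) = (FIRST(RHS) \ {ε}) ∪ (FOLLOW(Y) if ε ∈ FIRST(RHS), i.e. RHS ⇒* ε)
FIRST(num) = { 'num' }
ε ∉ FIRST(num), so FOLLOW(Y) is not added.
PREDICT(Y → num) = { 'num' }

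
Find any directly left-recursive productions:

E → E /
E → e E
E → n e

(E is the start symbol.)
Yes, E is left-recursive

Direct left recursion occurs when N → N α for some non-terminal N (the right-hand side begins with the left-hand side itself).

E → E /: LEFT RECURSIVE (starts with E)
E → e E: starts with e
E → n e: starts with n

The grammar has direct left recursion on: E.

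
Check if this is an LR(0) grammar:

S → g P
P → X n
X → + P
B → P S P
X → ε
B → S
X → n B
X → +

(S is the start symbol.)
A grammar is LR(0) if no state in the canonical LR(0) collection has:
  - both a shift item (dot before a terminal) and a complete item (shift-reduce conflict), or
  - two or more complete items (reduce-reduce conflict; the accept item [S' → S .] counts as a complete item here).

Augment with S' → S and build the canonical LR(0) collection (I0 = CLOSURE({[S' → . S]}), then GOTO on every symbol after a dot until no new states appear). It has 14 states:
  I0: { [S → . g P], [S' → . S] }  — shift
  I1: { [S' → S .] }  — accept
  I2: { [P → . X n], [S → g . P], [X → . + P], [X → . +], [X → . n B], [X → .] }  — shift, reduce
  I3: { [P → . X n], [X → + . P], [X → + .], [X → . + P], [X → . +], [X → . n B], [X → .] }  — shift, 2 reduces
  I4: { [S → g P .] }  — reduce
  I5: { [P → X . n] }  — shift
  I6: { [B → . P S P], [B → . S], [P → . X n], [S → . g P], [X → . + P], [X → . +], [X → . n B], [X → .], [X → n . B] }  — shift, reduce
  I7: { [X → n B .] }  — reduce
  I8: { [B → P . S P], [S → . g P] }  — shift
  I9: { [B → S .] }  — reduce
  I10: { [B → P S . P], [P → . X n], [X → . + P], [X → . +], [X → . n B], [X → .] }  — shift, reduce
  I11: { [B → P S P .] }  — reduce
  I12: { [P → X n .] }  — reduce
  I13: { [X → + P .] }  — reduce

Conflict in state I2:
  Shift-reduce conflict between [X → .] and [X → . +]
So the grammar is NOT LR(0).

Answer: No. Shift-reduce conflict between [X → .] and [X → . +]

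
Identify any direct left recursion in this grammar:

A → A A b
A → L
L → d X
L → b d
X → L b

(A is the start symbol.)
Yes, A is left-recursive

A → A A b: LEFT RECURSIVE (starts with A)
A → L: starts with L
L → d X: starts with d
L → b d: starts with b
X → L b: starts with L

The grammar has direct left recursion on: A.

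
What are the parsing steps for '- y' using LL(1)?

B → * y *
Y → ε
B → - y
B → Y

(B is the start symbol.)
LL(1) parsing maintains a stack (initially the start symbol over $) and the input. At each step: if the stack top is a terminal, match it against the current input token; if it is a non-terminal N, replace it with the RHS of M[N, lookahead] (the unique production whose predict set contains the lookahead).

Stack is shown with the top on the left.

Stack  Input  Action
--------------------
B $    - y $  output B → - y
- y $  - y $  match '-'
y $    y $    match 'y'
$      $      accept

The string is accepted.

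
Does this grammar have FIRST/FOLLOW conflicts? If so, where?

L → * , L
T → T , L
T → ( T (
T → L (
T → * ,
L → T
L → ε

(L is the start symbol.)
A FIRST/FOLLOW conflict occurs when a non-terminal N has a nullable alternative N → β (β ⇒* ε) and another alternative N → α with FIRST(α) ∩ FOLLOW(N) ≠ ∅: on such a lookahead the parser cannot decide between expanding α and letting N vanish via β.

Nullable non-terminals: L.
FIRST sets used below: FIRST(T) = { '(', '*' }

L: nullable alternative(s) L → ε; FOLLOW(L) = { $, '(', ',' }
  L → * , L: FIRST \ {ε} = { '*' } — disjoint from FOLLOW(L)
  L → T: FIRST \ {ε} = { '(', '*' } — overlaps FOLLOW(L) on { '(' }: CONFLICT
  L → ε: FIRST \ {ε} = { } — this is the only nullable alternative, skip

T has no nullable alternative, so no FIRST/FOLLOW check is needed there.

So the grammar has 1 FIRST/FOLLOW conflict (marked CONFLICT above).

Answer: Yes. L → T with FOLLOW(L) on { '(' }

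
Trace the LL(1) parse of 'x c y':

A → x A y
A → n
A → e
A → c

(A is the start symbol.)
Stack is shown with the top on the left.

Stack    Input    Action
------------------------
A $      x c y $  output A → x A y
x A y $  x c y $  match 'x'
A y $    c y $    output A → c
c y $    c y $    match 'c'
y $      y $      match 'y'
$        $        accept

The string is accepted.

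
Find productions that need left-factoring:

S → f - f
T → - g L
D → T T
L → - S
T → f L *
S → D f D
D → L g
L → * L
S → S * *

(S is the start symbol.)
No, left-factoring is not needed

Left-factoring is needed when two productions for the same non-terminal
share a common prefix on the right-hand side.

Productions for S:
  S → f - f
  S → D f D
  S → S * *
Productions for T:
  T → - g L
  T → f L *
Productions for D:
  D → T T
  D → L g
Productions for L:
  L → - S
  L → * L

No common prefixes found.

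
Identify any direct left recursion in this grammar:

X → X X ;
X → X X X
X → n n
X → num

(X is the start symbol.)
Yes, X is left-recursive

X → X X ;: LEFT RECURSIVE (starts with X)
X → X X X: LEFT RECURSIVE (starts with X)
X → n n: starts with n
X → num: starts with num

The grammar has direct left recursion on: X.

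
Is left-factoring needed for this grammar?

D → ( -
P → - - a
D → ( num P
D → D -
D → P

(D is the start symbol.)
Left-factoring is needed when two productions for the same non-terminal
share a common prefix on the right-hand side.

Productions for D:
  D → ( -
  D → ( num P
  D → D -
  D → P

Found common prefix '(' in productions for D

Answer: Yes, D has productions with common prefix '('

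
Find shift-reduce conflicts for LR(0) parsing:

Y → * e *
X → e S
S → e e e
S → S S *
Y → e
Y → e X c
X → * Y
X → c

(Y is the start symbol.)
Yes — I3: [Y → e .] vs [X → . * Y]; I8: [X → e S .] vs [S → . e e e]

Augment with Y' → Y and build the canonical LR(0) collection (I0 = CLOSURE({[Y' → . Y]}), then GOTO on every symbol after a dot until no new states appear). It has 18 states:
  I0: { [Y → . * e *], [Y → . e X c], [Y → . e], [Y' → . Y] }  — shift
  I1: { [Y → * . e *] }  — shift
  I2: { [Y' → Y .] }  — accept
  I3: { [X → . * Y], [X → . c], [X → . e S], [Y → e . X c], [Y → e .] }  — shift, reduce
  I4: { [X → * . Y], [Y → . * e *], [Y → . e X c], [Y → . e] }  — shift
  I5: { [Y → e X . c] }  — shift
  I6: { [X → c .] }  — reduce
  I7: { [S → . S S *], [S → . e e e], [X → e . S] }  — shift
  I8: { [S → . S S *], [S → . e e e], [S → S . S *], [X → e S .] }  — shift, reduce
  I9: { [S → e . e e] }  — shift
  I10: { [S → e e . e] }  — shift
  I11: { [S → e e e .] }  — reduce
  I12: { [S → . S S *], [S → . e e e], [S → S . S *], [S → S S . *] }  — shift
  I13: { [S → S S * .] }  — reduce
  I14: { [Y → e X c .] }  — reduce
  I15: { [X → * Y .] }  — reduce
  I16: { [Y → * e . *] }  — shift
  I17: { [Y → * e * .] }  — reduce

I3 contains reduce item [Y → e .] and shift items [X → . * Y], [X → . c], [X → . e S] — shift-reduce conflict.
I8 contains reduce item [X → e S .] and shift item [S → . e e e] — shift-reduce conflict.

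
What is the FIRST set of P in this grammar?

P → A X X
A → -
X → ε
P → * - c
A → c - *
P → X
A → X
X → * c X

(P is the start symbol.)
To compute FIRST(P), examine every production with P on the left-hand side, reading each right-hand side left to right until a non-nullable symbol is reached.

FIRST sets of the other non-terminals involved (by the same procedure, iterated to a fixed point):
  FIRST(A) = { '*', '-', 'c', ε }
  FIRST(X) = { '*', ε }

From P → A X X:
  - A is a non-terminal: add FIRST(A) \ {ε} = { '*', '-', 'c' }
    A is nullable, so continue to the next symbol
  - X is a non-terminal: add FIRST(X) \ {ε} = { '*' }
    X is nullable, so continue to the next symbol
  - X is a non-terminal: add FIRST(X) \ {ε} = { '*' }
    X is nullable and nothing follows, so the whole right-hand side can vanish: ε ∈ FIRST(P)
From P → * - c:
  - '*' is a terminal: add '*' and stop
From P → X:
  - X is a non-terminal: add FIRST(X) \ {ε} = { '*' }
    X is nullable and nothing follows, so the whole right-hand side can vanish: ε ∈ FIRST(P)

Collecting: FIRST(P) = { '*', '-', 'c', ε }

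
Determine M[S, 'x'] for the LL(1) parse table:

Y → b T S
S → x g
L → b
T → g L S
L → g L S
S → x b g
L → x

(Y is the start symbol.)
To find M[S, 'x'], we find productions for S where 'x' is in the predict set (PREDICT(N → α) = (FIRST(α) \ {ε}) ∪ (FOLLOW(N) if α ⇒* ε)).

S → x g: PREDICT = { 'x' }
  'x' is in predict set, so this production goes in M[S, 'x']
S → x b g: PREDICT = { 'x' }
  'x' is in predict set, so this production goes in M[S, 'x']

M[S, 'x'] = S → x g, S → x b g  (a multiply-defined cell — the grammar is not LL(1))

Answer: S → x g, S → x b g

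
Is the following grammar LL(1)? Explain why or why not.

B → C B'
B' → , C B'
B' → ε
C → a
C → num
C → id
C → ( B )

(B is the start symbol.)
Yes, the grammar is LL(1).

A grammar is LL(1) if for each non-terminal N with multiple productions, the predict sets of those productions are pairwise disjoint, where PREDICT(N → α) = (FIRST(α) \ {ε}) ∪ (FOLLOW(N) if α ⇒* ε).

Relevant sets:
  FOLLOW(B') = { $, ')' }

For B':
  PREDICT(B' → ',' C B') = { ',' }
  PREDICT(B' → ε) = { $, ')' }
For C:
  PREDICT(C → a) = { 'a' }
  PREDICT(C → num) = { 'num' }
  PREDICT(C → id) = { 'id' }
  PREDICT(C → '(' B ')') = { '(' }
B has a single production, so nothing to check there.

All predict sets are disjoint. The grammar IS LL(1).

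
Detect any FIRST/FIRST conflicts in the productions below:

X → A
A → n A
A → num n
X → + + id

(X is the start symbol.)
A FIRST/FIRST conflict occurs when two productions N → α and N → β for the same non-terminal have FIRST(α) ∩ FIRST(β) ≠ ∅ (with ε ∈ FIRST of a nullable right-hand side, so two nullable alternatives also conflict).

FIRST sets of the non-terminals at (or reachable through a nullable prefix from) the front of some alternative:
  FIRST(A) = { 'n', 'num' }

Productions for X:
  X → A: FIRST = { 'n', 'num' }
  X → + + id: FIRST = { '+' }
Productions for A:
  A → n A: FIRST = { 'n' }
  A → num n: FIRST = { 'num' }

All alternatives of each non-terminal have pairwise disjoint FIRST sets.

Answer: No FIRST/FIRST conflicts.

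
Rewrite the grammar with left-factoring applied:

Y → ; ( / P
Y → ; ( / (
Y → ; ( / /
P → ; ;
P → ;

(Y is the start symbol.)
Y → ; ( / Y'
Y' → P
Y' → (
Y' → /
P → ; P'
P' → ;
P' → ε

Left-factoring transforms A → αβ₁ | αβ₂ into A → αA' and A' → β₁ | β₂
(α is the longest common prefix among the alternatives). Repeat until
no nonterminal has two alternatives with a common prefix.

Round 1: Y has alternatives sharing prefix '; ( /'. Introduce Y': Y → ; ( / Y'
  Add: Y' → P
  Add: Y' → (
  Add: Y' → /

Round 2: P has alternatives sharing prefix ';'. Introduce P': P → ; P'
  Add: P' → ;
  Add: P' → ε

No remaining common prefixes — done.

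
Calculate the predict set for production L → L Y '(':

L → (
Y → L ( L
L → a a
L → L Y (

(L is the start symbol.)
PREDICT(L → L Y '(') = (FIRST(RHS) \ {ε}) ∪ (FOLLOW(L) if ε ∈ FIRST(RHS), i.e. RHS ⇒* ε)
FIRST(L) = { '(', 'a' }
FIRST(L Y '(') = { '(', 'a' }
ε ∉ FIRST(L Y '('), so FOLLOW(L) is not added.
PREDICT(L → L Y '(') = { '(', 'a' }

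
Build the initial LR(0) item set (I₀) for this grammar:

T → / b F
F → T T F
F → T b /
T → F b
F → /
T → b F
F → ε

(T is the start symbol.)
{ [F → . /], [F → . T T F], [F → . T b /], [F → .], [T → . / b F], [T → . F b], [T → . b F], [T' → . T] }

First, augment the grammar with T' → T
I₀ = CLOSURE({ [T' → . T] }):
  [T' → . T] has the dot before T: add [T → . / b F], [T → . F b], [T → . b F]
  [T → . F b] has the dot before F: add [F → . T T F], [F → . T b /], [F → . /], [F → .]
No further items can be added.

I₀ = { [F → . /], [F → . T T F], [F → . T b /], [F → .], [T → . / b F], [T → . F b], [T → . b F], [T' → . T] }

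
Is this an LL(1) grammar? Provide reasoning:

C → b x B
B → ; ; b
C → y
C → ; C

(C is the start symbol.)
For C:
  PREDICT(C → b x B) = { 'b' }
  PREDICT(C → y) = { 'y' }
  PREDICT(C → ';' C) = { ';' }
B has a single production, so nothing to check there.

All predict sets are disjoint. The grammar IS LL(1).

Answer: Yes, the grammar is LL(1).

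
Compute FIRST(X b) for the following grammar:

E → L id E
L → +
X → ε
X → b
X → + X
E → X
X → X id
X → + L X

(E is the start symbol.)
{ '+', 'b', 'id' }

FIRST sets of the non-terminals involved (from the grammar, by fixed-point iteration):
  FIRST(X) = { '+', 'b', 'id', ε }

To compute FIRST(X b), process the symbols left to right:
Symbol X is a non-terminal. Add FIRST(X) \ {ε} = { '+', 'b', 'id' }
X is nullable (ε ∈ FIRST(X)), continue to the next symbol.
Symbol b is a terminal. Add 'b' and stop.
FIRST(X b) = { '+', 'b', 'id' }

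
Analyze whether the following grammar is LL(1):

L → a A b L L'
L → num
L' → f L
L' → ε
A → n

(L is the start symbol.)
No. Predict set conflict for L': { 'f' }

A grammar is LL(1) if for each non-terminal N with multiple productions, the predict sets of those productions are pairwise disjoint, where PREDICT(N → α) = (FIRST(α) \ {ε}) ∪ (FOLLOW(N) if α ⇒* ε).

Relevant sets:
  FOLLOW(L') = { $, 'f' }

For L:
  PREDICT(L → a A b L L') = { 'a' }
  PREDICT(L → num) = { 'num' }
For L':
  PREDICT(L' → f L) = { 'f' }
  PREDICT(L' → ε) = { $, 'f' }
A has a single production, so nothing to check there.

Conflict found: Predict set conflict for L': { 'f' }
The grammar is NOT LL(1).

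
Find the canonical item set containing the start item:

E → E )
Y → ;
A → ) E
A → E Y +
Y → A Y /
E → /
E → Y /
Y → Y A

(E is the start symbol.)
First, augment the grammar with E' → E
I₀ = CLOSURE({ [E' → . E] }):
  [E' → . E] has the dot before E: add [E → . E )], [E → . /], [E → . Y /]
  [E → . Y /] has the dot before Y: add [Y → . ;], [Y → . A Y /], [Y → . Y A]
  [Y → . A Y /] has the dot before A: add [A → . ) E], [A → . E Y +]
No further items can be added.

I₀ = { [A → . ) E], [A → . E Y +], [E → . /], [E → . E )], [E → . Y /], [E' → . E], [Y → . ;], [Y → . A Y /], [Y → . Y A] }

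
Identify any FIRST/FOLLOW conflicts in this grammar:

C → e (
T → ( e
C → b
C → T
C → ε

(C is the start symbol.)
No FIRST/FOLLOW conflicts.

A FIRST/FOLLOW conflict occurs when a non-terminal N has a nullable alternative N → β (β ⇒* ε) and another alternative N → α with FIRST(α) ∩ FOLLOW(N) ≠ ∅: on such a lookahead the parser cannot decide between expanding α and letting N vanish via β.

Nullable non-terminals: C.
FIRST sets used below: FIRST(T) = { '(' }

C: nullable alternative(s) C → ε; FOLLOW(C) = { $ }
  C → e (: FIRST \ {ε} = { 'e' } — disjoint from FOLLOW(C)
  C → b: FIRST \ {ε} = { 'b' } — disjoint from FOLLOW(C)
  C → T: FIRST \ {ε} = { '(' } — disjoint from FOLLOW(C)
  C → ε: FIRST \ {ε} = { } — this is the only nullable alternative, skip

T has no nullable alternative, so no FIRST/FOLLOW check is needed there.

No FIRST/FOLLOW conflicts found.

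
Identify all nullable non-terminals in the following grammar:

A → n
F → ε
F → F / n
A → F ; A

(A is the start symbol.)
{ 'F' }

A non-terminal is nullable if it can derive ε (the empty string): either it has an ε-production, or it has a production whose right-hand side consists entirely of nullable non-terminals.

ε-productions: F → ε
So F is immediately nullable.
No further non-terminal can be added: every production for the remaining non-terminals contains a terminal or a non-nullable non-terminal.
Nullable = { 'F' }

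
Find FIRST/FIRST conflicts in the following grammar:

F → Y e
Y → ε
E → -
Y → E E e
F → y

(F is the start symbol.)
FIRST sets of the non-terminals at (or reachable through a nullable prefix from) the front of some alternative:
  FIRST(Y) = { '-', ε }
  FIRST(E) = { '-' }

Productions for F:
  F → Y e: FIRST = { '-', 'e' }
  F → y: FIRST = { 'y' }
Productions for Y:
  Y → ε: FIRST = { ε }
  Y → E E e: FIRST = { '-' }
E has only one production, so no FIRST/FIRST conflict is possible there.

All alternatives of each non-terminal have pairwise disjoint FIRST sets.

Answer: No FIRST/FIRST conflicts.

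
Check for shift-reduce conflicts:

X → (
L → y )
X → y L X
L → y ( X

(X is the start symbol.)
No shift-reduce conflicts

A shift-reduce conflict occurs when an LR(0) state has both:
  - a complete (reduce) item [A → α .] (dot at the end), and
  - a shift item [B → β . c γ] (dot before a terminal).

Augment with X' → X and build the canonical LR(0) collection (I0 = CLOSURE({[X' → . X]}), then GOTO on every symbol after a dot until no new states appear). It has 10 states:
  I0: { [X → . (], [X → . y L X], [X' → . X] }  — shift
  I1: { [X → ( .] }  — reduce
  I2: { [X' → X .] }  — accept
  I3: { [L → . y ( X], [L → . y )], [X → y . L X] }  — shift
  I4: { [X → . (], [X → . y L X], [X → y L . X] }  — shift
  I5: { [L → y . ( X], [L → y . )] }  — shift
  I6: { [L → y ( . X], [X → . (], [X → . y L X] }  — shift
  I7: { [L → y ) .] }  — reduce
  I8: { [L → y ( X .] }  — reduce
  I9: { [X → y L X .] }  — reduce

No state contains both a complete item and a shift item.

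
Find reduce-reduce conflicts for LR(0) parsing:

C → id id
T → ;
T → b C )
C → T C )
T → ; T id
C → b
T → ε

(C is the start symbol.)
A reduce-reduce conflict occurs when an LR(0) state has two complete items [A → α .] and [B → β .] — both call for a reduction, and with no lookahead the parser cannot choose between them.

Augment with C' → C and build the canonical LR(0) collection (I0 = CLOSURE({[C' → . C]}), then GOTO on every symbol after a dot until no new states appear). It has 14 states:
  I0: { [C → . T C )], [C → . b], [C → . id id], [C' → . C], [T → . ; T id], [T → . ;], [T → . b C )], [T → .] }  — shift, reduce
  I1: { [T → . ; T id], [T → . ;], [T → . b C )], [T → .], [T → ; . T id], [T → ; .] }  — shift, 2 reduces
  I2: { [C' → C .] }  — accept
  I3: { [C → . T C )], [C → . b], [C → . id id], [C → T . C )], [T → . ; T id], [T → . ;], [T → . b C )], [T → .] }  — shift, reduce
  I4: { [C → . T C )], [C → . b], [C → . id id], [C → b .], [T → . ; T id], [T → . ;], [T → . b C )], [T → .], [T → b . C )] }  — shift, 2 reduces
  I5: { [C → id . id] }  — shift
  I6: { [C → id id .] }  — reduce
  I7: { [T → b C . )] }  — shift
  I8: { [T → b C ) .] }  — reduce
  I9: { [C → T C . )] }  — shift
  I10: { [C → T C ) .] }  — reduce
  I11: { [T → ; T . id] }  — shift
  I12: { [C → . T C )], [C → . b], [C → . id id], [T → . ; T id], [T → . ;], [T → . b C )], [T → .], [T → b . C )] }  — shift, reduce
  I13: { [T → ; T id .] }  — reduce

I1 contains complete items [T → .], [T → ; .] — reduce-reduce conflict.
I4 contains complete items [C → b .], [T → .] — reduce-reduce conflict.

Answer: Yes — I1: [T → .] vs [T → ; .]; I4: [C → b .] vs [T → .]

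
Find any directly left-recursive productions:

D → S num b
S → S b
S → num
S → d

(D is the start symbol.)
Yes, S is left-recursive

D → S num b: starts with S
S → S b: LEFT RECURSIVE (starts with S)
S → num: starts with num
S → d: starts with d

The grammar has direct left recursion on: S.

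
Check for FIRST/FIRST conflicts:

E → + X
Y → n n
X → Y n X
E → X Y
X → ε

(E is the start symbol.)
No FIRST/FIRST conflicts.

A FIRST/FIRST conflict occurs when two productions N → α and N → β for the same non-terminal have FIRST(α) ∩ FIRST(β) ≠ ∅ (with ε ∈ FIRST of a nullable right-hand side, so two nullable alternatives also conflict).

FIRST sets of the non-terminals at (or reachable through a nullable prefix from) the front of some alternative:
  FIRST(X) = { 'n', ε }
  FIRST(Y) = { 'n' }

Productions for E:
  E → + X: FIRST = { '+' }
  E → X Y: FIRST = { 'n' }
Productions for X:
  X → Y n X: FIRST = { 'n' }
  X → ε: FIRST = { ε }
Y has only one production, so no FIRST/FIRST conflict is possible there.

All alternatives of each non-terminal have pairwise disjoint FIRST sets.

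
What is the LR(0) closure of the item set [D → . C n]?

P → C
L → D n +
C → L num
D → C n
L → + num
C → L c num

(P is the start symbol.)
To compute CLOSURE, for each item [A → α.Bβ] where B is a non-terminal, add [B → .γ] for all productions B → γ; repeat for the newly added items until nothing changes.

Start with: [D → . C n]
  [D → . C n] has the dot before C: add [C → . L num], [C → . L c num]
  [C → . L num] has the dot before L: add [L → . D n +], [L → . + num]
  [L → . D n +] has the dot before D: all D-items already present
No further items can be added.

CLOSURE = { [C → . L c num], [C → . L num], [D → . C n], [L → . + num], [L → . D n +] }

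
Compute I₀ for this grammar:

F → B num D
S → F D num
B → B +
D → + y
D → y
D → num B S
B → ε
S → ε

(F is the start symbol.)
First, augment the grammar with F' → F
I₀ = CLOSURE({ [F' → . F] }):
  [F' → . F] has the dot before F: add [F → . B num D]
  [F → . B num D] has the dot before B: add [B → . B +], [B → .]
No further items can be added.

I₀ = { [B → . B +], [B → .], [F → . B num D], [F' → . F] }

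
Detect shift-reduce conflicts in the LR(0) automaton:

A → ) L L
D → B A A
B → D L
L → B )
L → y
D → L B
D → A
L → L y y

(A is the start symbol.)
Yes — I8: [D → L B .] vs [A → . ) L L]; I9: [A → ) L L .] vs [A → . ) L L]; I10: [L → y .] vs [L → L y . y]; I13: [L → B ) .] vs [A → . ) L L]; I16: [B → D L .] vs [A → . ) L L]

A shift-reduce conflict occurs when an LR(0) state has both:
  - a complete (reduce) item [A → α .] (dot at the end), and
  - a shift item [B → β . c γ] (dot before a terminal).

Augment with A' → A and build the canonical LR(0) collection (I0 = CLOSURE({[A' → . A]}), then GOTO on every symbol after a dot until no new states appear). It has 17 states:
  I0: { [A → . ) L L], [A' → . A] }  — shift
  I1: { [A → ) . L L], [A → . ) L L], [B → . D L], [D → . A], [D → . B A A], [D → . L B], [L → . B )], [L → . L y y], [L → . y] }  — shift
  I2: { [A' → A .] }  — accept
  I3: { [D → A .] }  — reduce
  I4: { [A → . ) L L], [D → B . A A], [L → B . )] }  — shift
  I5: { [A → . ) L L], [B → . D L], [B → D . L], [D → . A], [D → . B A A], [D → . L B], [L → . B )], [L → . L y y], [L → . y] }  — shift
  I6: { [A → ) L . L], [A → . ) L L], [B → . D L], [D → . A], [D → . B A A], [D → . L B], [D → L . B], [L → . B )], [L → . L y y], [L → . y], [L → L . y y] }  — shift
  I7: { [L → y .] }  — reduce
  I8: { [A → . ) L L], [D → B . A A], [D → L B .], [L → B . )] }  — shift, reduce
  I9: { [A → ) L L .], [A → . ) L L], [B → . D L], [D → . A], [D → . B A A], [D → . L B], [D → L . B], [L → . B )], [L → . L y y], [L → . y], [L → L . y y] }  — shift, reduce
  I10: { [L → L y . y], [L → y .] }  — shift, reduce
  I11: { [L → L y y .] }  — reduce
  I12: { [A → . ) L L], [B → . D L], [D → . A], [D → . B A A], [D → . L B], [D → L . B], [L → . B )], [L → . L y y], [L → . y], [L → L . y y] }  — shift
  I13: { [A → ) . L L], [A → . ) L L], [B → . D L], [D → . A], [D → . B A A], [D → . L B], [L → . B )], [L → . L y y], [L → . y], [L → B ) .] }  — shift, reduce
  I14: { [A → . ) L L], [D → B A . A] }  — shift
  I15: { [D → B A A .] }  — reduce
  I16: { [A → . ) L L], [B → . D L], [B → D L .], [D → . A], [D → . B A A], [D → . L B], [D → L . B], [L → . B )], [L → . L y y], [L → . y], [L → L . y y] }  — shift, reduce

I8 contains reduce item [D → L B .] and shift items [A → . ) L L], [L → B . )] — shift-reduce conflict.
I9 contains reduce item [A → ) L L .] and shift items [A → . ) L L], [L → L . y y], [L → . y] — shift-reduce conflict.
I10 contains reduce item [L → y .] and shift item [L → L y . y] — shift-reduce conflict.
I13 contains reduce item [L → B ) .] and shift items [A → . ) L L], [L → . y] — shift-reduce conflict.
I16 contains reduce item [B → D L .] and shift items [A → . ) L L], [L → L . y y], [L → . y] — shift-reduce conflict.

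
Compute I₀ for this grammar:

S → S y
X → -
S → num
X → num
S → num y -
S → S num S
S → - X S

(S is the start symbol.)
First, augment the grammar with S' → S
I₀ = CLOSURE({ [S' → . S] }):
  [S' → . S] has the dot before S: add [S → . S y], [S → . num], [S → . num y -], [S → . S num S], [S → . - X S]
No further items can be added.

I₀ = { [S → . - X S], [S → . S num S], [S → . S y], [S → . num y -], [S → . num], [S' → . S] }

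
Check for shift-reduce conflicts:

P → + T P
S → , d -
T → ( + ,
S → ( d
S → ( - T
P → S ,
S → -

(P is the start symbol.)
No shift-reduce conflicts

A shift-reduce conflict occurs when an LR(0) state has both:
  - a complete (reduce) item [A → α .] (dot at the end), and
  - a shift item [B → β . c γ] (dot before a terminal).

Augment with P' → P and build the canonical LR(0) collection (I0 = CLOSURE({[P' → . P]}), then GOTO on every symbol after a dot until no new states appear). It has 18 states:
  I0: { [P → . + T P], [P → . S ,], [P' → . P], [S → . ( - T], [S → . ( d], [S → . , d -], [S → . -] }  — shift
  I1: { [S → ( . - T], [S → ( . d] }  — shift
  I2: { [P → + . T P], [T → . ( + ,] }  — shift
  I3: { [S → , . d -] }  — shift
  I4: { [S → - .] }  — reduce
  I5: { [P' → P .] }  — accept
  I6: { [P → S . ,] }  — shift
  I7: { [P → S , .] }  — reduce
  I8: { [S → , d . -] }  — shift
  I9: { [S → , d - .] }  — reduce
  I10: { [T → ( . + ,] }  — shift
  I11: { [P → + T . P], [P → . + T P], [P → . S ,], [S → . ( - T], [S → . ( d], [S → . , d -], [S → . -] }  — shift
  I12: { [P → + T P .] }  — reduce
  I13: { [T → ( + . ,] }  — shift
  I14: { [T → ( + , .] }  — reduce
  I15: { [S → ( - . T], [T → . ( + ,] }  — shift
  I16: { [S → ( d .] }  — reduce
  I17: { [S → ( - T .] }  — reduce

No state contains both a complete item and a shift item.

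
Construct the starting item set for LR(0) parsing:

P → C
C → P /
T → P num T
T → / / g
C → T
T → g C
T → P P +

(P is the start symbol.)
First, augment the grammar with P' → P
I₀ = CLOSURE({ [P' → . P] }):
  [P' → . P] has the dot before P: add [P → . C]
  [P → . C] has the dot before C: add [C → . P /], [C → . T]
  [C → . T] has the dot before T: add [T → . P num T], [T → . / / g], [T → . g C], [T → . P P +]
No further items can be added.

I₀ = { [C → . P /], [C → . T], [P → . C], [P' → . P], [T → . / / g], [T → . P P +], [T → . P num T], [T → . g C] }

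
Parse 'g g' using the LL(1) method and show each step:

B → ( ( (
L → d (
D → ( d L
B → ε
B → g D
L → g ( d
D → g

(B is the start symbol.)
Stack is shown with the top on the left.

Stack  Input  Action
--------------------
B $    g g $  output B → g D
g D $  g g $  match 'g'
D $    g $    output D → g
g $    g $    match 'g'
$      $      accept

The string is accepted.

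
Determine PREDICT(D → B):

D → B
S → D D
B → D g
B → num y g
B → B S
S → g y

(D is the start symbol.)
PREDICT(D → B) = (FIRST(RHS) \ {ε}) ∪ (FOLLOW(D) if ε ∈ FIRST(RHS), i.e. RHS ⇒* ε)
FIRST(B) = { 'num' }
FIRST(B) = { 'num' }
ε ∉ FIRST(B), so FOLLOW(D) is not added.
PREDICT(D → B) = { 'num' }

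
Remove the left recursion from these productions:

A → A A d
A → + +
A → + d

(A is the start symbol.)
A → + + A'
A → + d A'
A' → A d A'
A' → ε

A is directly left-recursive. The standard transformation for
  A → A α₁ | ... | A α_m | β₁ | ... | β_n
is
  A  → β₁ A' | ... | β_n A'
  A' → α₁ A' | ... | α_m A' | ε

A → + + becomes A → + + A'
A → + d becomes A → + d A'
A → A A d becomes A' → A d A'
Add A' → ε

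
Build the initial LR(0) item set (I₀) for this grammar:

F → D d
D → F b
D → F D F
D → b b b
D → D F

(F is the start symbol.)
First, augment the grammar with F' → F
I₀ = CLOSURE({ [F' → . F] }):
  [F' → . F] has the dot before F: add [F → . D d]
  [F → . D d] has the dot before D: add [D → . F b], [D → . F D F], [D → . b b b], [D → . D F]
No further items can be added.

I₀ = { [D → . D F], [D → . F D F], [D → . F b], [D → . b b b], [F → . D d], [F' → . F] }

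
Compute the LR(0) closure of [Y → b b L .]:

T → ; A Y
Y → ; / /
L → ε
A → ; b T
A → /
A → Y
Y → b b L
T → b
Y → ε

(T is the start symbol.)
{ [Y → b b L .] }

Start with: [Y → b b L .]
The dot is at the end, so nothing is added.

CLOSURE = { [Y → b b L .] }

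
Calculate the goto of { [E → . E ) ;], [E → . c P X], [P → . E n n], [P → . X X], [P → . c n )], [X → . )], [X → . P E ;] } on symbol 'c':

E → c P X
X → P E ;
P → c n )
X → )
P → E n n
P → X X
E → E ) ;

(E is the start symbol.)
{ [E → . E ) ;], [E → . c P X], [E → c . P X], [P → . E n n], [P → . X X], [P → . c n )], [P → c . n )], [X → . )], [X → . P E ;] }

GOTO(I, 'c') = CLOSURE({ [A → αX.β] : [A → α.Xβ] ∈ I, X = 'c' })

Items with dot before 'c', with the dot advanced:
  [E → . c P X] → [E → c . P X]
  [P → . c n )] → [P → c . n )]
Closure of the advanced items:
  [E → c . P X] has the dot before P: add [P → . c n )], [P → . E n n], [P → . X X]
  [P → . E n n] has the dot before E: add [E → . c P X], [E → . E ) ;]
  [P → . X X] has the dot before X: add [X → . P E ;], [X → . )]

GOTO = { [E → . E ) ;], [E → . c P X], [E → c . P X], [P → . E n n], [P → . X X], [P → . c n )], [P → c . n )], [X → . )], [X → . P E ;] }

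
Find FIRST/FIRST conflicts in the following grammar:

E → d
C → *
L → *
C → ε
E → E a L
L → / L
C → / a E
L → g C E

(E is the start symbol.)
Yes. E → d / E → E a L on { 'd' }

A FIRST/FIRST conflict occurs when two productions N → α and N → β for the same non-terminal have FIRST(α) ∩ FIRST(β) ≠ ∅ (with ε ∈ FIRST of a nullable right-hand side, so two nullable alternatives also conflict).

FIRST sets of the non-terminals at (or reachable through a nullable prefix from) the front of some alternative:
  FIRST(E) = { 'd' }

Productions for E:
  E → d: FIRST = { 'd' }
  E → E a L: FIRST = { 'd' }
Productions for C:
  C → *: FIRST = { '*' }
  C → ε: FIRST = { ε }
  C → / a E: FIRST = { '/' }
Productions for L:
  L → *: FIRST = { '*' }
  L → / L: FIRST = { '/' }
  L → g C E: FIRST = { 'g' }

Conflict for E: E → d and E → E a L
  Overlap: { 'd' }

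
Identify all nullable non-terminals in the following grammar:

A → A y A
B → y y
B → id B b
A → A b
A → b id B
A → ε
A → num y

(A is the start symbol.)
A non-terminal is nullable if it can derive ε (the empty string): either it has an ε-production, or it has a production whose right-hand side consists entirely of nullable non-terminals.

ε-productions: A → ε
So A is immediately nullable.
No further non-terminal can be added: every production for the remaining non-terminals contains a terminal or a non-nullable non-terminal.
Nullable = { 'A' }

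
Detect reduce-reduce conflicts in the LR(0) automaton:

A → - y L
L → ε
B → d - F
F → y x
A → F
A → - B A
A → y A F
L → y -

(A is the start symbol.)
No reduce-reduce conflicts

A reduce-reduce conflict occurs when an LR(0) state has two complete items [A → α .] and [B → β .] — both call for a reduction, and with no lookahead the parser cannot choose between them.

Augment with A' → A and build the canonical LR(0) collection (I0 = CLOSURE({[A' → . A]}), then GOTO on every symbol after a dot until no new states appear). It has 18 states:
  I0: { [A → . - B A], [A → . - y L], [A → . F], [A → . y A F], [A' → . A], [F → . y x] }  — shift
  I1: { [A → - . B A], [A → - . y L], [B → . d - F] }  — shift
  I2: { [A' → A .] }  — accept
  I3: { [A → F .] }  — reduce
  I4: { [A → . - B A], [A → . - y L], [A → . F], [A → . y A F], [A → y . A F], [F → . y x], [F → y . x] }  — shift
  I5: { [A → y A . F], [F → . y x] }  — shift
  I6: { [F → y x .] }  — reduce
  I7: { [A → y A F .] }  — reduce
  I8: { [F → y . x] }  — shift
  I9: { [A → - B . A], [A → . - B A], [A → . - y L], [A → . F], [A → . y A F], [F → . y x] }  — shift
  I10: { [B → d . - F] }  — shift
  I11: { [A → - y . L], [L → . y -], [L → .] }  — shift, reduce
  I12: { [A → - y L .] }  — reduce
  I13: { [L → y . -] }  — shift
  I14: { [L → y - .] }  — reduce
  I15: { [B → d - . F], [F → . y x] }  — shift
  I16: { [B → d - F .] }  — reduce
  I17: { [A → - B A .] }  — reduce

No state contains more than one complete item.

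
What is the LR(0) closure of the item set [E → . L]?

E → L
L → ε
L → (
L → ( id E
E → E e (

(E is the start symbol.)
{ [E → . L], [L → . ( id E], [L → . (], [L → .] }

To compute CLOSURE, for each item [A → α.Bβ] where B is a non-terminal, add [B → .γ] for all productions B → γ; repeat for the newly added items until nothing changes.

Start with: [E → . L]
  [E → . L] has the dot before L: add [L → .], [L → . (], [L → . ( id E]
No further items can be added.

CLOSURE = { [E → . L], [L → . ( id E], [L → . (], [L → .] }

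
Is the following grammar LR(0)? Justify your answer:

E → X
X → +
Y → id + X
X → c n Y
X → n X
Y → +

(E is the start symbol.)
Yes, the grammar is LR(0)

A grammar is LR(0) if no state in the canonical LR(0) collection has:
  - both a shift item (dot before a terminal) and a complete item (shift-reduce conflict), or
  - two or more complete items (reduce-reduce conflict; the accept item [E' → E .] counts as a complete item here).

Augment with E' → E and build the canonical LR(0) collection (I0 = CLOSURE({[E' → . E]}), then GOTO on every symbol after a dot until no new states appear). It has 13 states:
  I0: { [E → . X], [E' → . E], [X → . +], [X → . c n Y], [X → . n X] }  — shift
  I1: { [X → + .] }  — reduce
  I2: { [E' → E .] }  — accept
  I3: { [E → X .] }  — reduce
  I4: { [X → c . n Y] }  — shift
  I5: { [X → . +], [X → . c n Y], [X → . n X], [X → n . X] }  — shift
  I6: { [X → n X .] }  — reduce
  I7: { [X → c n . Y], [Y → . +], [Y → . id + X] }  — shift
  I8: { [Y → + .] }  — reduce
  I9: { [X → c n Y .] }  — reduce
  I10: { [Y → id . + X] }  — shift
  I11: { [X → . +], [X → . c n Y], [X → . n X], [Y → id + . X] }  — shift
  I12: { [Y → id + X .] }  — reduce

Every state is either a pure shift/goto state or contains exactly one complete item and nothing to shift — no conflicts. The grammar is LR(0).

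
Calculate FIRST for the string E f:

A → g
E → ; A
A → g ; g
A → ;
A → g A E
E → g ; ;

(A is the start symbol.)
{ ';', 'g' }

FIRST sets of the non-terminals involved (from the grammar, by fixed-point iteration):
  FIRST(E) = { ';', 'g' }

To compute FIRST(E f), process the symbols left to right:
Symbol E is a non-terminal. Add FIRST(E) \ {ε} = { ';', 'g' }
E is not nullable (ε ∉ FIRST(E)), so stop here.
FIRST(E f) = { ';', 'g' }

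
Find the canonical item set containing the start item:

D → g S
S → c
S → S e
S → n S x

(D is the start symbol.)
First, augment the grammar with D' → D
I₀ = CLOSURE({ [D' → . D] }):
  [D' → . D] has the dot before D: add [D → . g S]
No further items can be added.

I₀ = { [D → . g S], [D' → . D] }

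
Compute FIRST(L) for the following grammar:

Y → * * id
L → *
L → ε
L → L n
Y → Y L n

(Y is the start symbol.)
{ '*', 'n', ε }

To compute FIRST(L), examine every production with L on the left-hand side, reading each right-hand side left to right until a non-nullable symbol is reached.

From L → *:
  - '*' is a terminal: add '*' and stop
From L → ε:
  - ε-production, so ε ∈ FIRST(L)
From L → L n:
  - L is the symbol being defined: contributes nothing new
    L is nullable, so continue to the next symbol
  - n is a terminal: add 'n' and stop

Collecting: FIRST(L) = { '*', 'n', ε }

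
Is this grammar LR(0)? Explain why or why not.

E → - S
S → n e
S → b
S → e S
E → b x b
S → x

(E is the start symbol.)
Yes, the grammar is LR(0)

Augment with E' → E and build the canonical LR(0) collection (I0 = CLOSURE({[E' → . E]}), then GOTO on every symbol after a dot until no new states appear). It has 13 states:
  I0: { [E → . - S], [E → . b x b], [E' → . E] }  — shift
  I1: { [E → - . S], [S → . b], [S → . e S], [S → . n e], [S → . x] }  — shift
  I2: { [E' → E .] }  — accept
  I3: { [E → b . x b] }  — shift
  I4: { [E → b x . b] }  — shift
  I5: { [E → b x b .] }  — reduce
  I6: { [E → - S .] }  — reduce
  I7: { [S → b .] }  — reduce
  I8: { [S → . b], [S → . e S], [S → . n e], [S → . x], [S → e . S] }  — shift
  I9: { [S → n . e] }  — shift
  I10: { [S → x .] }  — reduce
  I11: { [S → n e .] }  — reduce
  I12: { [S → e S .] }  — reduce

Every state is either a pure shift/goto state or contains exactly one complete item and nothing to shift — no conflicts. The grammar is LR(0).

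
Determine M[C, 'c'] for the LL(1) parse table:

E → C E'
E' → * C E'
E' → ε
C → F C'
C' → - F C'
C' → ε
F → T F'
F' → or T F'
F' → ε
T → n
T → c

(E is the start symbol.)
To find M[C, 'c'], we find productions for C where 'c' is in the predict set (PREDICT(N → α) = (FIRST(α) \ {ε}) ∪ (FOLLOW(N) if α ⇒* ε)).

Relevant sets:
  FIRST(F) = { 'c', 'n' }

C → F C': PREDICT = { 'c', 'n' }
  'c' is in predict set, so this production goes in M[C, 'c']

M[C, 'c'] = C → F C'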